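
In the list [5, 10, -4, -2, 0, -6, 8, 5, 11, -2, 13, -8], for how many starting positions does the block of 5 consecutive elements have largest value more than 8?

6

5 10 -4 -2 0 → max 10  > 8 ✓
10 -4 -2 0 -6 → max 10  > 8 ✓
-4 -2 0 -6 8 → max 8
-2 0 -6 8 5 → max 8
0 -6 8 5 11 → max 11  > 8 ✓
-6 8 5 11 -2 → max 11  > 8 ✓
8 5 11 -2 13 → max 13  > 8 ✓
5 11 -2 13 -8 → max 13  > 8 ✓
6 windows satisfy the condition.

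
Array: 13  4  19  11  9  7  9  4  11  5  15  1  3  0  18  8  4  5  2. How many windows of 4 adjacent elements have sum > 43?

(13, 4, 19, 11) → sum 47  > 43 ✓
(4, 19, 11, 9) → sum 43
(19, 11, 9, 7) → sum 46  > 43 ✓
(11, 9, 7, 9) → sum 36
(9, 7, 9, 4) → sum 29
(7, 9, 4, 11) → sum 31
(9, 4, 11, 5) → sum 29
(4, 11, 5, 15) → sum 35
(11, 5, 15, 1) → sum 32
(5, 15, 1, 3) → sum 24
(15, 1, 3, 0) → sum 19
(1, 3, 0, 18) → sum 22
(3, 0, 18, 8) → sum 29
(0, 18, 8, 4) → sum 30
(18, 8, 4, 5) → sum 35
(8, 4, 5, 2) → sum 19
2 windows satisfy the condition.

2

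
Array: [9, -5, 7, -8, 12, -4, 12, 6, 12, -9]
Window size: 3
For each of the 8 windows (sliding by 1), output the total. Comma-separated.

Sliding a size-3 window across the 10 values:
[9, -5, 7] → sum 11
[-5, 7, -8] → sum -6
[7, -8, 12] → sum 11
[-8, 12, -4] → sum 0
[12, -4, 12] → sum 20
[-4, 12, 6] → sum 14
[12, 6, 12] → sum 30
[6, 12, -9] → sum 9

11, -6, 11, 0, 20, 14, 30, 9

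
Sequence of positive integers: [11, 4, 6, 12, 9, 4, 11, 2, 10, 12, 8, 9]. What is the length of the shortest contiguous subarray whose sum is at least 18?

2

Extend right; whenever the sum reaches 18, record the length and shrink from the left:
add 11: running sum 11 < 18
add 4: running sum 15 < 18
end 2: [11, 4, 6] sum 21, len 3
end 3: [6, 12] sum 18, len 2
end 4: [12, 9] sum 21, len 2
end 5: [12, 9, 4] sum 25, len 3
end 6: [9, 4, 11] sum 24, len 3
end 7: [9, 4, 11, 2] sum 26, len 4
end 8: [11, 2, 10] sum 23, len 3
end 9: [10, 12] sum 22, len 2
end 10: [12, 8] sum 20, len 2
end 11: [12, 8, 9] sum 29, len 3
Shortest qualifying length: 2.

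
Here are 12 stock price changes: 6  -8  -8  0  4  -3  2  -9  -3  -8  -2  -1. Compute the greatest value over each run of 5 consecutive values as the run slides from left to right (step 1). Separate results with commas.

6 -8 -8 0 4 → max 6
-8 -8 0 4 -3 → max 4
-8 0 4 -3 2 → max 4
0 4 -3 2 -9 → max 4
4 -3 2 -9 -3 → max 4
-3 2 -9 -3 -8 → max 2
2 -9 -3 -8 -2 → max 2
-9 -3 -8 -2 -1 → max -1

6, 4, 4, 4, 4, 2, 2, -1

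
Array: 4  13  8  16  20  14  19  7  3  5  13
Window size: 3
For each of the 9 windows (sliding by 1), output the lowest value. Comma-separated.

4 13 8 → min 4
13 8 16 → min 8
8 16 20 → min 8
16 20 14 → min 14
20 14 19 → min 14
14 19 7 → min 7
19 7 3 → min 3
7 3 5 → min 3
3 5 13 → min 3

4, 8, 8, 14, 14, 7, 3, 3, 3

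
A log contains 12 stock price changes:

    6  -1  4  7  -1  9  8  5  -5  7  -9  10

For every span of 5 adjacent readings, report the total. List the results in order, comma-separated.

15, 18, 27, 28, 16, 24, 6, 8

[6, -1, 4, 7, -1] → sum 15
[-1, 4, 7, -1, 9] → sum 18
[4, 7, -1, 9, 8] → sum 27
[7, -1, 9, 8, 5] → sum 28
[-1, 9, 8, 5, -5] → sum 16
[9, 8, 5, -5, 7] → sum 24
[8, 5, -5, 7, -9] → sum 6
[5, -5, 7, -9, 10] → sum 8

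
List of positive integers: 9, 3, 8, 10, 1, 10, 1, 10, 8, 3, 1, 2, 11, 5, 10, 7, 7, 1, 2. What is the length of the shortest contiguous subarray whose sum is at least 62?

10

add 9: running sum 9 < 62
add 3: running sum 12 < 62
add 8: running sum 20 < 62
add 10: running sum 30 < 62
add 1: running sum 31 < 62
add 10: running sum 41 < 62
add 1: running sum 42 < 62
add 10: running sum 52 < 62
add 8: running sum 60 < 62
end 9: [9, 3, 8, 10, 1, 10, 1, 10, 8, 3] sum 63, len 10
end 10: [9, 3, 8, 10, 1, 10, 1, 10, 8, 3, 1] sum 64, len 11
end 11: [9, 3, 8, 10, 1, 10, 1, 10, 8, 3, 1, 2] sum 66, len 12
end 12: [8, 10, 1, 10, 1, 10, 8, 3, 1, 2, 11] sum 65, len 11
end 13: [10, 1, 10, 1, 10, 8, 3, 1, 2, 11, 5] sum 62, len 11
end 14: [1, 10, 1, 10, 8, 3, 1, 2, 11, 5, 10] sum 62, len 11
end 15: [10, 1, 10, 8, 3, 1, 2, 11, 5, 10, 7] sum 68, len 11
end 16: [10, 8, 3, 1, 2, 11, 5, 10, 7, 7] sum 64, len 10
end 17: [10, 8, 3, 1, 2, 11, 5, 10, 7, 7, 1] sum 65, len 11
end 18: [10, 8, 3, 1, 2, 11, 5, 10, 7, 7, 1, 2] sum 67, len 12
Shortest qualifying length: 10.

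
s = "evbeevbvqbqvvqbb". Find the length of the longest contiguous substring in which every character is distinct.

3

[e] len 1
[e, v] len 2
[e, v, b] len 3
[v, b, e] len 3
[e] len 1
[e, v] len 2
[e, v, b] len 3
[b, v] len 2
[b, v, q] len 3
[v, q, b] len 3
[b, q] len 2
[b, q, v] len 3
[v] len 1
[v, q] len 2
[v, q, b] len 3
[b] len 1
Longest all-distinct length: 3.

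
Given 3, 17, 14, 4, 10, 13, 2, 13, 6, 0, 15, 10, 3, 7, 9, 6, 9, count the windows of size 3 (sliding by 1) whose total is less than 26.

9

[3, 17, 14] → sum 34
[17, 14, 4] → sum 35
[14, 4, 10] → sum 28
[4, 10, 13] → sum 27
[10, 13, 2] → sum 25  < 26 ✓
[13, 2, 13] → sum 28
[2, 13, 6] → sum 21  < 26 ✓
[13, 6, 0] → sum 19  < 26 ✓
[6, 0, 15] → sum 21  < 26 ✓
[0, 15, 10] → sum 25  < 26 ✓
[15, 10, 3] → sum 28
[10, 3, 7] → sum 20  < 26 ✓
[3, 7, 9] → sum 19  < 26 ✓
[7, 9, 6] → sum 22  < 26 ✓
[9, 6, 9] → sum 24  < 26 ✓
9 windows satisfy the condition.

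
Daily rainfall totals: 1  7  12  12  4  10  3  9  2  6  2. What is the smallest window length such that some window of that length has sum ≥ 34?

Extend right; whenever the sum reaches 34, record the length and shrink from the left:
add 1: running sum 1 < 34
add 7: running sum 8 < 34
add 12: running sum 20 < 34
add 12: running sum 32 < 34
add 4: shortest ending here [7, 12, 12, 4] sum 35, len 4
add 10: shortest ending here [12, 12, 4, 10] sum 38, len 4
add 3: shortest ending here [12, 12, 4, 10, 3] sum 41, len 5
add 9: shortest ending here [12, 4, 10, 3, 9] sum 38, len 5
add 2: shortest ending here [12, 4, 10, 3, 9, 2] sum 40, len 6
add 6: shortest ending here [4, 10, 3, 9, 2, 6] sum 34, len 6
add 2: shortest ending here [4, 10, 3, 9, 2, 6, 2] sum 36, len 7
Shortest qualifying length: 4.

4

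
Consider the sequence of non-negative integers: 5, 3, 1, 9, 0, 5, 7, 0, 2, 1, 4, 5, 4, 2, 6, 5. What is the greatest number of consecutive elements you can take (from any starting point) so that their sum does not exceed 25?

8

Extend to the right; shrink from the left whenever the sum exceeds 25:
→ 5: sum 5, len 1
→ 3: sum 8, len 2
→ 1: sum 9, len 3
→ 9: sum 18, len 4
→ 0: sum 18, len 5
→ 5: sum 23, len 6
→ 7 (dropped 5): sum 25, len 6
→ 0: sum 25, len 7
→ 2 (dropped 3): sum 24, len 7
→ 1: sum 25, len 8
→ 4 (dropped 1, 9): sum 19, len 7
→ 5: sum 24, len 8
→ 4 (dropped 0, 5): sum 23, len 7
→ 2: sum 25, len 8
→ 6 (dropped 7): sum 24, len 8
→ 5 (dropped 0, 2, 1, 4): sum 22, len 5
Longest length seen: 8.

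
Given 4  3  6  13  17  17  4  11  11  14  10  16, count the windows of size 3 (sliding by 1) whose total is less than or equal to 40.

[4, 3, 6] → sum 13  ≤ 40 ✓
[3, 6, 13] → sum 22  ≤ 40 ✓
[6, 13, 17] → sum 36  ≤ 40 ✓
[13, 17, 17] → sum 47
[17, 17, 4] → sum 38  ≤ 40 ✓
[17, 4, 11] → sum 32  ≤ 40 ✓
[4, 11, 11] → sum 26  ≤ 40 ✓
[11, 11, 14] → sum 36  ≤ 40 ✓
[11, 14, 10] → sum 35  ≤ 40 ✓
[14, 10, 16] → sum 40  ≤ 40 ✓
9 windows satisfy the condition.

9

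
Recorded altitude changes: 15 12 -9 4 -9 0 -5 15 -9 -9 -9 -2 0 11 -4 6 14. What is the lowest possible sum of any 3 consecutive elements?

-27

[15, 12, -9] → sum 18
[12, -9, 4] → sum 7
[-9, 4, -9] → sum -14
[4, -9, 0] → sum -5
[-9, 0, -5] → sum -14
[0, -5, 15] → sum 10
[-5, 15, -9] → sum 1
[15, -9, -9] → sum -3
[-9, -9, -9] → sum -27
[-9, -9, -2] → sum -20
[-9, -2, 0] → sum -11
[-2, 0, 11] → sum 9
[0, 11, -4] → sum 7
[11, -4, 6] → sum 13
[-4, 6, 14] → sum 16
Lowest of these is -27.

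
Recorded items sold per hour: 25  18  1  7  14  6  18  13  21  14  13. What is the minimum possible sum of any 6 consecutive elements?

59

[25, 18, 1, 7, 14, 6] → sum 71
[18, 1, 7, 14, 6, 18] → sum 64
[1, 7, 14, 6, 18, 13] → sum 59
[7, 14, 6, 18, 13, 21] → sum 79
[14, 6, 18, 13, 21, 14] → sum 86
[6, 18, 13, 21, 14, 13] → sum 85
Minimum of these is 59.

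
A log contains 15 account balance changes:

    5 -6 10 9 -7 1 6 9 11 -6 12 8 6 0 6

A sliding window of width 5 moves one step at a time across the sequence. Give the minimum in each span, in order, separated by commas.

-7, -7, -7, -7, -7, -6, -6, -6, -6, -6, 0

5 -6 10 9 -7 → min -7
-6 10 9 -7 1 → min -7
10 9 -7 1 6 → min -7
9 -7 1 6 9 → min -7
-7 1 6 9 11 → min -7
1 6 9 11 -6 → min -6
6 9 11 -6 12 → min -6
9 11 -6 12 8 → min -6
11 -6 12 8 6 → min -6
-6 12 8 6 0 → min -6
12 8 6 0 6 → min 0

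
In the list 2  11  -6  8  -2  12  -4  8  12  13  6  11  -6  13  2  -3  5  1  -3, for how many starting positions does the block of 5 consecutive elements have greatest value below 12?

2

(2, 11, -6, 8, -2) → max 11  < 12 ✓
(11, -6, 8, -2, 12) → max 12
(-6, 8, -2, 12, -4) → max 12
(8, -2, 12, -4, 8) → max 12
(-2, 12, -4, 8, 12) → max 12
(12, -4, 8, 12, 13) → max 13
(-4, 8, 12, 13, 6) → max 13
(8, 12, 13, 6, 11) → max 13
(12, 13, 6, 11, -6) → max 13
(13, 6, 11, -6, 13) → max 13
(6, 11, -6, 13, 2) → max 13
(11, -6, 13, 2, -3) → max 13
(-6, 13, 2, -3, 5) → max 13
(13, 2, -3, 5, 1) → max 13
(2, -3, 5, 1, -3) → max 5  < 12 ✓
2 windows satisfy the condition.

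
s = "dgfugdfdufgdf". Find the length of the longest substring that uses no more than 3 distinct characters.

5

add d: window [d] (1 distinct), len 1
add g: window [d, g] (2 distinct), len 2
add f: window [d, g, f] (3 distinct), len 3
add u: window [g, f, u] (3 distinct), len 3
add g: window [g, f, u, g] (3 distinct), len 4
add d: window [u, g, d] (3 distinct), len 3
add f: window [g, d, f] (3 distinct), len 3
add d: window [g, d, f, d] (3 distinct), len 4
add u: window [d, f, d, u] (3 distinct), len 4
add f: window [d, f, d, u, f] (3 distinct), len 5
add g: window [u, f, g] (3 distinct), len 3
add d: window [f, g, d] (3 distinct), len 3
add f: window [f, g, d, f] (3 distinct), len 4
Longest length with ≤3 distinct: 5.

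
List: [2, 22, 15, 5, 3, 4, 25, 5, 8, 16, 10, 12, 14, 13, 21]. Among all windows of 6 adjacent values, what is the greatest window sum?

[2, 22, 15, 5, 3, 4] → sum 51
[22, 15, 5, 3, 4, 25] → sum 74
[15, 5, 3, 4, 25, 5] → sum 57
[5, 3, 4, 25, 5, 8] → sum 50
[3, 4, 25, 5, 8, 16] → sum 61
[4, 25, 5, 8, 16, 10] → sum 68
[25, 5, 8, 16, 10, 12] → sum 76
[5, 8, 16, 10, 12, 14] → sum 65
[8, 16, 10, 12, 14, 13] → sum 73
[16, 10, 12, 14, 13, 21] → sum 86
Greatest of these is 86.

86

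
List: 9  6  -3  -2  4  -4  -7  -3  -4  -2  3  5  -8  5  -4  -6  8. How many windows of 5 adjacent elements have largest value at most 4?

[9, 6, -3, -2, 4] → max 9
[6, -3, -2, 4, -4] → max 6
[-3, -2, 4, -4, -7] → max 4  ≤ 4 ✓
[-2, 4, -4, -7, -3] → max 4  ≤ 4 ✓
[4, -4, -7, -3, -4] → max 4  ≤ 4 ✓
[-4, -7, -3, -4, -2] → max -2  ≤ 4 ✓
[-7, -3, -4, -2, 3] → max 3  ≤ 4 ✓
[-3, -4, -2, 3, 5] → max 5
[-4, -2, 3, 5, -8] → max 5
[-2, 3, 5, -8, 5] → max 5
[3, 5, -8, 5, -4] → max 5
[5, -8, 5, -4, -6] → max 5
[-8, 5, -4, -6, 8] → max 8
5 windows satisfy the condition.

5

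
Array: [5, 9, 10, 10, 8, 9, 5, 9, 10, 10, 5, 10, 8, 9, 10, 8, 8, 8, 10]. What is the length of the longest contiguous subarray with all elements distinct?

add 5: [5] len 1
add 9: [5, 9] len 2
add 10: [5, 9, 10] len 3
add 10 (repeat 10, move left end past it): [10] len 1
add 8: [10, 8] len 2
add 9: [10, 8, 9] len 3
add 5: [10, 8, 9, 5] len 4
add 9 (repeat 9, move left end past it): [5, 9] len 2
add 10: [5, 9, 10] len 3
add 10 (repeat 10, move left end past it): [10] len 1
add 5: [10, 5] len 2
add 10 (repeat 10, move left end past it): [5, 10] len 2
add 8: [5, 10, 8] len 3
add 9: [5, 10, 8, 9] len 4
add 10 (repeat 10, move left end past it): [8, 9, 10] len 3
add 8 (repeat 8, move left end past it): [9, 10, 8] len 3
add 8 (repeat 8, move left end past it): [8] len 1
add 8 (repeat 8, move left end past it): [8] len 1
add 10: [8, 10] len 2
Longest all-distinct length: 4.

4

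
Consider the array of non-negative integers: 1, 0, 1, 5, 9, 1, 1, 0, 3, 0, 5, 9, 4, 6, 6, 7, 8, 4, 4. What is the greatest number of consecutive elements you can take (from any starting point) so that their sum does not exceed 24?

10

Extend to the right; shrink from the left whenever the sum exceeds 24:
[1] sum 1 len 1
[1, 0] sum 1 len 2
[1, 0, 1] sum 2 len 3
[1, 0, 1, 5] sum 7 len 4
[1, 0, 1, 5, 9] sum 16 len 5
[1, 0, 1, 5, 9, 1] sum 17 len 6
[1, 0, 1, 5, 9, 1, 1] sum 18 len 7
[1, 0, 1, 5, 9, 1, 1, 0] sum 18 len 8
[1, 0, 1, 5, 9, 1, 1, 0, 3] sum 21 len 9
[1, 0, 1, 5, 9, 1, 1, 0, 3, 0] sum 21 len 10
[5, 9, 1, 1, 0, 3, 0, 5] sum 24 len 8
[1, 1, 0, 3, 0, 5, 9] sum 19 len 7
[1, 1, 0, 3, 0, 5, 9, 4] sum 23 len 8
[0, 5, 9, 4, 6] sum 24 len 5
[4, 6, 6] sum 16 len 3
[4, 6, 6, 7] sum 23 len 4
[6, 7, 8] sum 21 len 3
[7, 8, 4] sum 19 len 3
[7, 8, 4, 4] sum 23 len 4
Longest length seen: 10.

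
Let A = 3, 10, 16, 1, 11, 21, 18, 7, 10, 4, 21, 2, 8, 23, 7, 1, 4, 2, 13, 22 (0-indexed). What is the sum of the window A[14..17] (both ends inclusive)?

14

Elements at indices 14..17: 7, 1, 4, 2
sum(7, 1, 4, 2) = 14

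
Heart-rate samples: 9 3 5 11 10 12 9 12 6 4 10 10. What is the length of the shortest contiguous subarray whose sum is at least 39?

add 9: running sum 9 < 39
add 3: running sum 12 < 39
add 5: running sum 17 < 39
add 11: running sum 28 < 39
add 10: running sum 38 < 39
add 12: shortest ending here [3, 5, 11, 10, 12] sum 41, len 5
add 9: shortest ending here [11, 10, 12, 9] sum 42, len 4
add 12: shortest ending here [10, 12, 9, 12] sum 43, len 4
add 6: shortest ending here [12, 9, 12, 6] sum 39, len 4
add 4: shortest ending here [12, 9, 12, 6, 4] sum 43, len 5
add 10: shortest ending here [9, 12, 6, 4, 10] sum 41, len 5
add 10: shortest ending here [12, 6, 4, 10, 10] sum 42, len 5
Shortest qualifying length: 4.

4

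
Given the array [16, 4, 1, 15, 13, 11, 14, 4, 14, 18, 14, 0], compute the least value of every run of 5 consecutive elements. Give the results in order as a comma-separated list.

1, 1, 1, 4, 4, 4, 4, 0

Sliding a size-5 window across the 12 values:
16 4 1 15 13 → min 1
4 1 15 13 11 → min 1
1 15 13 11 14 → min 1
15 13 11 14 4 → min 4
13 11 14 4 14 → min 4
11 14 4 14 18 → min 4
14 4 14 18 14 → min 4
4 14 18 14 0 → min 0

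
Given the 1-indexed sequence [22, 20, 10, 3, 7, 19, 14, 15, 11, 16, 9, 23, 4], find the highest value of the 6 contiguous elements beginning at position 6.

19

Elements at indices 6..11: 19, 14, 15, 11, 16, 9
max(19, 14, 15, 11, 16, 9) = 19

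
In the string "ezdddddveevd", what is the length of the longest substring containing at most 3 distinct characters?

add e: window [e] (1 distinct), len 1
add z: window [e, z] (2 distinct), len 2
add d: window [e, z, d] (3 distinct), len 3
add d: window [e, z, d, d] (3 distinct), len 4
add d: window [e, z, d, d, d] (3 distinct), len 5
add d: window [e, z, d, d, d, d] (3 distinct), len 6
add d: window [e, z, d, d, d, d, d] (3 distinct), len 7
add v: window [z, d, d, d, d, d, v] (3 distinct), len 7
add e: window [d, d, d, d, d, v, e] (3 distinct), len 7
add e: window [d, d, d, d, d, v, e, e] (3 distinct), len 8
add v: window [d, d, d, d, d, v, e, e, v] (3 distinct), len 9
add d: window [d, d, d, d, d, v, e, e, v, d] (3 distinct), len 10
Longest length with ≤3 distinct: 10.

10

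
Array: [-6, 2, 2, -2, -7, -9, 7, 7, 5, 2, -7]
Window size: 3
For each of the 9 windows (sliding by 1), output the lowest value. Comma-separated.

-6, -2, -7, -9, -9, -9, 5, 2, -7

Sliding a size-3 window across the 11 values:
(-6, 2, 2) → min -6
(2, 2, -2) → min -2
(2, -2, -7) → min -7
(-2, -7, -9) → min -9
(-7, -9, 7) → min -9
(-9, 7, 7) → min -9
(7, 7, 5) → min 5
(7, 5, 2) → min 2
(5, 2, -7) → min -7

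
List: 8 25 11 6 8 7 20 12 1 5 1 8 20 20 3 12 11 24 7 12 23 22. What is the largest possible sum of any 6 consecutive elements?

8 25 11 6 8 7 → sum 65
25 11 6 8 7 20 → sum 77
11 6 8 7 20 12 → sum 64
6 8 7 20 12 1 → sum 54
8 7 20 12 1 5 → sum 53
7 20 12 1 5 1 → sum 46
20 12 1 5 1 8 → sum 47
12 1 5 1 8 20 → sum 47
1 5 1 8 20 20 → sum 55
5 1 8 20 20 3 → sum 57
1 8 20 20 3 12 → sum 64
8 20 20 3 12 11 → sum 74
20 20 3 12 11 24 → sum 90
20 3 12 11 24 7 → sum 77
3 12 11 24 7 12 → sum 69
12 11 24 7 12 23 → sum 89
11 24 7 12 23 22 → sum 99
Largest of these is 99.

99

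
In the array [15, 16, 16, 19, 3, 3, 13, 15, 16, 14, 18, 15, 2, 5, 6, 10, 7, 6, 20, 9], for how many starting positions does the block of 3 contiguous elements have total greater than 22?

(15, 16, 16) → sum 47  > 22 ✓
(16, 16, 19) → sum 51  > 22 ✓
(16, 19, 3) → sum 38  > 22 ✓
(19, 3, 3) → sum 25  > 22 ✓
(3, 3, 13) → sum 19
(3, 13, 15) → sum 31  > 22 ✓
(13, 15, 16) → sum 44  > 22 ✓
(15, 16, 14) → sum 45  > 22 ✓
(16, 14, 18) → sum 48  > 22 ✓
(14, 18, 15) → sum 47  > 22 ✓
(18, 15, 2) → sum 35  > 22 ✓
(15, 2, 5) → sum 22
(2, 5, 6) → sum 13
(5, 6, 10) → sum 21
(6, 10, 7) → sum 23  > 22 ✓
(10, 7, 6) → sum 23  > 22 ✓
(7, 6, 20) → sum 33  > 22 ✓
(6, 20, 9) → sum 35  > 22 ✓
14 windows satisfy the condition.

14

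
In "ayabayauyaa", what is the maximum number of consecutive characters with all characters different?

add a: [a] len 1
add y: [a, y] len 2
add a (repeat a, move left end past it): [y, a] len 2
add b: [y, a, b] len 3
add a (repeat a, move left end past it): [b, a] len 2
add y: [b, a, y] len 3
add a (repeat a, move left end past it): [y, a] len 2
add u: [y, a, u] len 3
add y (repeat y, move left end past it): [a, u, y] len 3
add a (repeat a, move left end past it): [u, y, a] len 3
add a (repeat a, move left end past it): [a] len 1
Longest all-distinct length: 3.

3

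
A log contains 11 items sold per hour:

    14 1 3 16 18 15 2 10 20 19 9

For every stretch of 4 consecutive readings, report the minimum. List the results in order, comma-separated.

(14, 1, 3, 16) → min 1
(1, 3, 16, 18) → min 1
(3, 16, 18, 15) → min 3
(16, 18, 15, 2) → min 2
(18, 15, 2, 10) → min 2
(15, 2, 10, 20) → min 2
(2, 10, 20, 19) → min 2
(10, 20, 19, 9) → min 9

1, 1, 3, 2, 2, 2, 2, 9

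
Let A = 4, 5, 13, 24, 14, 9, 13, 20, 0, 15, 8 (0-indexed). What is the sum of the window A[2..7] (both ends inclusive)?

Elements at indices 2..7: 13, 24, 14, 9, 13, 20
sum(13, 24, 14, 9, 13, 20) = 93

93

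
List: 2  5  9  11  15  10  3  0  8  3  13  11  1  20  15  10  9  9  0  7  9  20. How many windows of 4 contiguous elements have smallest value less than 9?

[2, 5, 9, 11] → min 2  < 9 ✓
[5, 9, 11, 15] → min 5  < 9 ✓
[9, 11, 15, 10] → min 9
[11, 15, 10, 3] → min 3  < 9 ✓
[15, 10, 3, 0] → min 0  < 9 ✓
[10, 3, 0, 8] → min 0  < 9 ✓
[3, 0, 8, 3] → min 0  < 9 ✓
[0, 8, 3, 13] → min 0  < 9 ✓
[8, 3, 13, 11] → min 3  < 9 ✓
[3, 13, 11, 1] → min 1  < 9 ✓
[13, 11, 1, 20] → min 1  < 9 ✓
[11, 1, 20, 15] → min 1  < 9 ✓
[1, 20, 15, 10] → min 1  < 9 ✓
[20, 15, 10, 9] → min 9
[15, 10, 9, 9] → min 9
[10, 9, 9, 0] → min 0  < 9 ✓
[9, 9, 0, 7] → min 0  < 9 ✓
[9, 0, 7, 9] → min 0  < 9 ✓
[0, 7, 9, 20] → min 0  < 9 ✓
16 windows satisfy the condition.

16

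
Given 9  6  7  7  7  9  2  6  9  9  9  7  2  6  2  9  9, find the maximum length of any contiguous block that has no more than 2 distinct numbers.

Extend right; when distinct count exceeds 2, shrink from the left:
[9] 1 distinct, len 1
[9, 6] 2 distinct, len 2
[6, 7] 2 distinct, len 2
[6, 7, 7] 2 distinct, len 3
[6, 7, 7, 7] 2 distinct, len 4
[7, 7, 7, 9] 2 distinct, len 4
[9, 2] 2 distinct, len 2
[2, 6] 2 distinct, len 2
[6, 9] 2 distinct, len 2
[6, 9, 9] 2 distinct, len 3
[6, 9, 9, 9] 2 distinct, len 4
[9, 9, 9, 7] 2 distinct, len 4
[7, 2] 2 distinct, len 2
[2, 6] 2 distinct, len 2
[2, 6, 2] 2 distinct, len 3
[2, 9] 2 distinct, len 2
[2, 9, 9] 2 distinct, len 3
Longest length with ≤2 distinct: 4.

4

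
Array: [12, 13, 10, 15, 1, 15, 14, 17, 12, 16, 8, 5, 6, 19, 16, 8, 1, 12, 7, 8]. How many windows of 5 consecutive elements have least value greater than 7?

12 13 10 15 1 → min 1
13 10 15 1 15 → min 1
10 15 1 15 14 → min 1
15 1 15 14 17 → min 1
1 15 14 17 12 → min 1
15 14 17 12 16 → min 12  > 7 ✓
14 17 12 16 8 → min 8  > 7 ✓
17 12 16 8 5 → min 5
12 16 8 5 6 → min 5
16 8 5 6 19 → min 5
8 5 6 19 16 → min 5
5 6 19 16 8 → min 5
6 19 16 8 1 → min 1
19 16 8 1 12 → min 1
16 8 1 12 7 → min 1
8 1 12 7 8 → min 1
2 windows satisfy the condition.

2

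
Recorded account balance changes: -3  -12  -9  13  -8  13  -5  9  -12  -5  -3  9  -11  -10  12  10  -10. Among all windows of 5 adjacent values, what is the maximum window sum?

22

(-3, -12, -9, 13, -8) → sum -19
(-12, -9, 13, -8, 13) → sum -3
(-9, 13, -8, 13, -5) → sum 4
(13, -8, 13, -5, 9) → sum 22
(-8, 13, -5, 9, -12) → sum -3
(13, -5, 9, -12, -5) → sum 0
(-5, 9, -12, -5, -3) → sum -16
(9, -12, -5, -3, 9) → sum -2
(-12, -5, -3, 9, -11) → sum -22
(-5, -3, 9, -11, -10) → sum -20
(-3, 9, -11, -10, 12) → sum -3
(9, -11, -10, 12, 10) → sum 10
(-11, -10, 12, 10, -10) → sum -9
Maximum of these is 22.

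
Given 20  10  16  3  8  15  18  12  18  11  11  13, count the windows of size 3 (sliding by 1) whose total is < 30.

(20, 10, 16) → sum 46
(10, 16, 3) → sum 29  < 30 ✓
(16, 3, 8) → sum 27  < 30 ✓
(3, 8, 15) → sum 26  < 30 ✓
(8, 15, 18) → sum 41
(15, 18, 12) → sum 45
(18, 12, 18) → sum 48
(12, 18, 11) → sum 41
(18, 11, 11) → sum 40
(11, 11, 13) → sum 35
3 windows satisfy the condition.

3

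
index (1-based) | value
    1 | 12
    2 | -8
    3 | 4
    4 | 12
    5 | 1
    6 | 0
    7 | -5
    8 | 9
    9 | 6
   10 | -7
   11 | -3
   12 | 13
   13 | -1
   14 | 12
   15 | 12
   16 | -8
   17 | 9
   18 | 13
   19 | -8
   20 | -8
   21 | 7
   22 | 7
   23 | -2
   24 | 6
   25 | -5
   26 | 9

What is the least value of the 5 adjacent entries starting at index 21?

-5

Elements at indices 21..25: 7, 7, -2, 6, -5
min(7, 7, -2, 6, -5) = -5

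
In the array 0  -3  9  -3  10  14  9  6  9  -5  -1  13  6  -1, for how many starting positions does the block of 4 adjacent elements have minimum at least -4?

(0, -3, 9, -3) → min -3  ≥ -4 ✓
(-3, 9, -3, 10) → min -3  ≥ -4 ✓
(9, -3, 10, 14) → min -3  ≥ -4 ✓
(-3, 10, 14, 9) → min -3  ≥ -4 ✓
(10, 14, 9, 6) → min 6  ≥ -4 ✓
(14, 9, 6, 9) → min 6  ≥ -4 ✓
(9, 6, 9, -5) → min -5
(6, 9, -5, -1) → min -5
(9, -5, -1, 13) → min -5
(-5, -1, 13, 6) → min -5
(-1, 13, 6, -1) → min -1  ≥ -4 ✓
7 windows satisfy the condition.

7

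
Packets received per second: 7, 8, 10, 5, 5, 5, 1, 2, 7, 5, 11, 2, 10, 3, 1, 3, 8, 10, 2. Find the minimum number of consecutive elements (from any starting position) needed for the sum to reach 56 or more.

10

add 7: running sum 7 < 56
add 8: running sum 15 < 56
add 10: running sum 25 < 56
add 5: running sum 30 < 56
add 5: running sum 35 < 56
add 5: running sum 40 < 56
add 1: running sum 41 < 56
add 2: running sum 43 < 56
add 7: running sum 50 < 56
add 5: running sum 55 < 56
add 11: shortest ending here [8, 10, 5, 5, 5, 1, 2, 7, 5, 11] sum 59, len 10
add 2: shortest ending here [8, 10, 5, 5, 5, 1, 2, 7, 5, 11, 2] sum 61, len 11
add 10: shortest ending here [10, 5, 5, 5, 1, 2, 7, 5, 11, 2, 10] sum 63, len 11
add 3: shortest ending here [5, 5, 5, 1, 2, 7, 5, 11, 2, 10, 3] sum 56, len 11
add 1: shortest ending here [5, 5, 5, 1, 2, 7, 5, 11, 2, 10, 3, 1] sum 57, len 12
add 3: shortest ending here [5, 5, 5, 1, 2, 7, 5, 11, 2, 10, 3, 1, 3] sum 60, len 13
add 8: shortest ending here [5, 1, 2, 7, 5, 11, 2, 10, 3, 1, 3, 8] sum 58, len 12
add 10: shortest ending here [7, 5, 11, 2, 10, 3, 1, 3, 8, 10] sum 60, len 10
add 2: shortest ending here [7, 5, 11, 2, 10, 3, 1, 3, 8, 10, 2] sum 62, len 11
Shortest qualifying length: 10.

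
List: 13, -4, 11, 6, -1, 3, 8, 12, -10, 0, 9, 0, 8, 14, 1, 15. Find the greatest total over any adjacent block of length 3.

(13, -4, 11) → sum 20
(-4, 11, 6) → sum 13
(11, 6, -1) → sum 16
(6, -1, 3) → sum 8
(-1, 3, 8) → sum 10
(3, 8, 12) → sum 23
(8, 12, -10) → sum 10
(12, -10, 0) → sum 2
(-10, 0, 9) → sum -1
(0, 9, 0) → sum 9
(9, 0, 8) → sum 17
(0, 8, 14) → sum 22
(8, 14, 1) → sum 23
(14, 1, 15) → sum 30
Greatest of these is 30.

30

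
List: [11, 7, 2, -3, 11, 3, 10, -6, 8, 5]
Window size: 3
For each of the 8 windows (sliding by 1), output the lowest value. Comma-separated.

11 7 2 → min 2
7 2 -3 → min -3
2 -3 11 → min -3
-3 11 3 → min -3
11 3 10 → min 3
3 10 -6 → min -6
10 -6 8 → min -6
-6 8 5 → min -6

2, -3, -3, -3, 3, -6, -6, -6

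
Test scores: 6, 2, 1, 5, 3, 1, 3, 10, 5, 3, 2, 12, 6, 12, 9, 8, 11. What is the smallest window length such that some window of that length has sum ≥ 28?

3

Extend right; whenever the sum reaches 28, record the length and shrink from the left:
add 6: running sum 6 < 28
add 2: running sum 8 < 28
add 1: running sum 9 < 28
add 5: running sum 14 < 28
add 3: running sum 17 < 28
add 1: running sum 18 < 28
add 3: running sum 21 < 28
add 10: shortest ending here [6, 2, 1, 5, 3, 1, 3, 10] sum 31, len 8
add 5: shortest ending here [1, 5, 3, 1, 3, 10, 5] sum 28, len 7
add 3: shortest ending here [5, 3, 1, 3, 10, 5, 3] sum 30, len 7
add 2: shortest ending here [5, 3, 1, 3, 10, 5, 3, 2] sum 32, len 8
add 12: shortest ending here [10, 5, 3, 2, 12] sum 32, len 5
add 6: shortest ending here [5, 3, 2, 12, 6] sum 28, len 5
add 12: shortest ending here [12, 6, 12] sum 30, len 3
add 9: shortest ending here [12, 6, 12, 9] sum 39, len 4
add 8: shortest ending here [12, 9, 8] sum 29, len 3
add 11: shortest ending here [9, 8, 11] sum 28, len 3
Shortest qualifying length: 3.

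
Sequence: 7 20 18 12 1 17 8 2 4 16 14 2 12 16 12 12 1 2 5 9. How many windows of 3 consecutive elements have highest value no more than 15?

(7, 20, 18) → max 20
(20, 18, 12) → max 20
(18, 12, 1) → max 18
(12, 1, 17) → max 17
(1, 17, 8) → max 17
(17, 8, 2) → max 17
(8, 2, 4) → max 8  ≤ 15 ✓
(2, 4, 16) → max 16
(4, 16, 14) → max 16
(16, 14, 2) → max 16
(14, 2, 12) → max 14  ≤ 15 ✓
(2, 12, 16) → max 16
(12, 16, 12) → max 16
(16, 12, 12) → max 16
(12, 12, 1) → max 12  ≤ 15 ✓
(12, 1, 2) → max 12  ≤ 15 ✓
(1, 2, 5) → max 5  ≤ 15 ✓
(2, 5, 9) → max 9  ≤ 15 ✓
6 windows satisfy the condition.

6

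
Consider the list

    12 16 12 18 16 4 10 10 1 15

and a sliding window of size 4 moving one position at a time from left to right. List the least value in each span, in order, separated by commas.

12, 12, 4, 4, 4, 1, 1

[12, 16, 12, 18] → min 12
[16, 12, 18, 16] → min 12
[12, 18, 16, 4] → min 4
[18, 16, 4, 10] → min 4
[16, 4, 10, 10] → min 4
[4, 10, 10, 1] → min 1
[10, 10, 1, 15] → min 1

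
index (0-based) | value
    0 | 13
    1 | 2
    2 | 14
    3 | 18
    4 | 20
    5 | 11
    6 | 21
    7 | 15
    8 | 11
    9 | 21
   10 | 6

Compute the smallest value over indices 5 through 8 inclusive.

Elements at indices 5..8: 11, 21, 15, 11
min(11, 21, 15, 11) = 11

11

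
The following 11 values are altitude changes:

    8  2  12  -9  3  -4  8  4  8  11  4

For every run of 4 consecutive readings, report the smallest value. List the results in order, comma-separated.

-9, -9, -9, -9, -4, -4, 4, 4

Sliding a size-4 window across the 11 values:
[8, 2, 12, -9] → min -9
[2, 12, -9, 3] → min -9
[12, -9, 3, -4] → min -9
[-9, 3, -4, 8] → min -9
[3, -4, 8, 4] → min -4
[-4, 8, 4, 8] → min -4
[8, 4, 8, 11] → min 4
[4, 8, 11, 4] → min 4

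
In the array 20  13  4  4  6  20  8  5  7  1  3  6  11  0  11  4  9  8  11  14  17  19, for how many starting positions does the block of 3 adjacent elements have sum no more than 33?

(20, 13, 4) → sum 37
(13, 4, 4) → sum 21  ≤ 33 ✓
(4, 4, 6) → sum 14  ≤ 33 ✓
(4, 6, 20) → sum 30  ≤ 33 ✓
(6, 20, 8) → sum 34
(20, 8, 5) → sum 33  ≤ 33 ✓
(8, 5, 7) → sum 20  ≤ 33 ✓
(5, 7, 1) → sum 13  ≤ 33 ✓
(7, 1, 3) → sum 11  ≤ 33 ✓
(1, 3, 6) → sum 10  ≤ 33 ✓
(3, 6, 11) → sum 20  ≤ 33 ✓
(6, 11, 0) → sum 17  ≤ 33 ✓
(11, 0, 11) → sum 22  ≤ 33 ✓
(0, 11, 4) → sum 15  ≤ 33 ✓
(11, 4, 9) → sum 24  ≤ 33 ✓
(4, 9, 8) → sum 21  ≤ 33 ✓
(9, 8, 11) → sum 28  ≤ 33 ✓
(8, 11, 14) → sum 33  ≤ 33 ✓
(11, 14, 17) → sum 42
(14, 17, 19) → sum 50
16 windows satisfy the condition.

16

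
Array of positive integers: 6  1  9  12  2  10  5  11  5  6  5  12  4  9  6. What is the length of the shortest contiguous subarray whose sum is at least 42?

add 6: running sum 6 < 42
add 1: running sum 7 < 42
add 9: running sum 16 < 42
add 12: running sum 28 < 42
add 2: running sum 30 < 42
add 10: running sum 40 < 42
end 6: [6, 1, 9, 12, 2, 10, 5] sum 45, len 7
end 7: [9, 12, 2, 10, 5, 11] sum 49, len 6
end 8: [12, 2, 10, 5, 11, 5] sum 45, len 6
end 9: [12, 2, 10, 5, 11, 5, 6] sum 51, len 7
end 10: [10, 5, 11, 5, 6, 5] sum 42, len 6
end 11: [5, 11, 5, 6, 5, 12] sum 44, len 6
end 12: [11, 5, 6, 5, 12, 4] sum 43, len 6
end 13: [11, 5, 6, 5, 12, 4, 9] sum 52, len 7
end 14: [6, 5, 12, 4, 9, 6] sum 42, len 6
Shortest qualifying length: 6.

6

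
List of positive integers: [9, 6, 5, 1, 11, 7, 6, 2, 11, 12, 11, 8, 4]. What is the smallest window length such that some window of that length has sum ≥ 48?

6

Extend right; whenever the sum reaches 48, record the length and shrink from the left:
add 9: running sum 9 < 48
add 6: running sum 15 < 48
add 5: running sum 20 < 48
add 1: running sum 21 < 48
add 11: running sum 32 < 48
add 7: running sum 39 < 48
add 6: running sum 45 < 48
add 2: running sum 47 < 48
add 11: shortest ending here [6, 5, 1, 11, 7, 6, 2, 11] sum 49, len 8
add 12: shortest ending here [11, 7, 6, 2, 11, 12] sum 49, len 6
add 11: shortest ending here [7, 6, 2, 11, 12, 11] sum 49, len 6
add 8: shortest ending here [6, 2, 11, 12, 11, 8] sum 50, len 6
add 4: shortest ending here [2, 11, 12, 11, 8, 4] sum 48, len 6
Shortest qualifying length: 6.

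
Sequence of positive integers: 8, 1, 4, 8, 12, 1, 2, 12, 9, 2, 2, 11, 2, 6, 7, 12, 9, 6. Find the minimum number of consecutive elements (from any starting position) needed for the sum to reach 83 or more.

13

add 8: running sum 8 < 83
add 1: running sum 9 < 83
add 4: running sum 13 < 83
add 8: running sum 21 < 83
add 12: running sum 33 < 83
add 1: running sum 34 < 83
add 2: running sum 36 < 83
add 12: running sum 48 < 83
add 9: running sum 57 < 83
add 2: running sum 59 < 83
add 2: running sum 61 < 83
add 11: running sum 72 < 83
add 2: running sum 74 < 83
add 6: running sum 80 < 83
add 7: shortest ending here [8, 1, 4, 8, 12, 1, 2, 12, 9, 2, 2, 11, 2, 6, 7] sum 87, len 15
add 12: shortest ending here [8, 12, 1, 2, 12, 9, 2, 2, 11, 2, 6, 7, 12] sum 86, len 13
add 9: shortest ending here [12, 1, 2, 12, 9, 2, 2, 11, 2, 6, 7, 12, 9] sum 87, len 13
add 6: shortest ending here [12, 1, 2, 12, 9, 2, 2, 11, 2, 6, 7, 12, 9, 6] sum 93, len 14
Shortest qualifying length: 13.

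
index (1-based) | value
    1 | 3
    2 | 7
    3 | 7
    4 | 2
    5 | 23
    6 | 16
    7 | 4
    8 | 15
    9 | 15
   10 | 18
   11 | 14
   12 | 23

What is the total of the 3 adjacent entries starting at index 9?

Elements at indices 9..11: 15, 18, 14
sum(15, 18, 14) = 47

47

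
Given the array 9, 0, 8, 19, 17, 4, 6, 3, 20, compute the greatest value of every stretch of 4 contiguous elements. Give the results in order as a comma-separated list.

19, 19, 19, 19, 17, 20

[9, 0, 8, 19] → max 19
[0, 8, 19, 17] → max 19
[8, 19, 17, 4] → max 19
[19, 17, 4, 6] → max 19
[17, 4, 6, 3] → max 17
[4, 6, 3, 20] → max 20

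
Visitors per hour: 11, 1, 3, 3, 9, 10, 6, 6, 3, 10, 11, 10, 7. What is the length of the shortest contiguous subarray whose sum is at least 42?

6

add 11: running sum 11 < 42
add 1: running sum 12 < 42
add 3: running sum 15 < 42
add 3: running sum 18 < 42
add 9: running sum 27 < 42
add 10: running sum 37 < 42
end 6: [11, 1, 3, 3, 9, 10, 6] sum 43, len 7
end 7: [11, 1, 3, 3, 9, 10, 6, 6] sum 49, len 8
end 8: [11, 1, 3, 3, 9, 10, 6, 6, 3] sum 52, len 9
end 9: [9, 10, 6, 6, 3, 10] sum 44, len 6
end 10: [10, 6, 6, 3, 10, 11] sum 46, len 6
end 11: [6, 6, 3, 10, 11, 10] sum 46, len 6
end 12: [6, 3, 10, 11, 10, 7] sum 47, len 6
Shortest qualifying length: 6.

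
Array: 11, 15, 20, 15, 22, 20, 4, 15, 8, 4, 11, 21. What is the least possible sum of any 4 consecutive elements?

31

Window sums for each of the 9 positions:
(11, 15, 20, 15) → sum 61
(15, 20, 15, 22) → sum 72
(20, 15, 22, 20) → sum 77
(15, 22, 20, 4) → sum 61
(22, 20, 4, 15) → sum 61
(20, 4, 15, 8) → sum 47
(4, 15, 8, 4) → sum 31
(15, 8, 4, 11) → sum 38
(8, 4, 11, 21) → sum 44
Least of these is 31.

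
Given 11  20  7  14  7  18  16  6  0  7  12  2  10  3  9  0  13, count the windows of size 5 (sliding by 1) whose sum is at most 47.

(11, 20, 7, 14, 7) → sum 59
(20, 7, 14, 7, 18) → sum 66
(7, 14, 7, 18, 16) → sum 62
(14, 7, 18, 16, 6) → sum 61
(7, 18, 16, 6, 0) → sum 47  ≤ 47 ✓
(18, 16, 6, 0, 7) → sum 47  ≤ 47 ✓
(16, 6, 0, 7, 12) → sum 41  ≤ 47 ✓
(6, 0, 7, 12, 2) → sum 27  ≤ 47 ✓
(0, 7, 12, 2, 10) → sum 31  ≤ 47 ✓
(7, 12, 2, 10, 3) → sum 34  ≤ 47 ✓
(12, 2, 10, 3, 9) → sum 36  ≤ 47 ✓
(2, 10, 3, 9, 0) → sum 24  ≤ 47 ✓
(10, 3, 9, 0, 13) → sum 35  ≤ 47 ✓
9 windows satisfy the condition.

9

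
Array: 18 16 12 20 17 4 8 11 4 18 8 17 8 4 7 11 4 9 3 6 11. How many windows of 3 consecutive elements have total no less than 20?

16

[18, 16, 12] → sum 46  ≥ 20 ✓
[16, 12, 20] → sum 48  ≥ 20 ✓
[12, 20, 17] → sum 49  ≥ 20 ✓
[20, 17, 4] → sum 41  ≥ 20 ✓
[17, 4, 8] → sum 29  ≥ 20 ✓
[4, 8, 11] → sum 23  ≥ 20 ✓
[8, 11, 4] → sum 23  ≥ 20 ✓
[11, 4, 18] → sum 33  ≥ 20 ✓
[4, 18, 8] → sum 30  ≥ 20 ✓
[18, 8, 17] → sum 43  ≥ 20 ✓
[8, 17, 8] → sum 33  ≥ 20 ✓
[17, 8, 4] → sum 29  ≥ 20 ✓
[8, 4, 7] → sum 19
[4, 7, 11] → sum 22  ≥ 20 ✓
[7, 11, 4] → sum 22  ≥ 20 ✓
[11, 4, 9] → sum 24  ≥ 20 ✓
[4, 9, 3] → sum 16
[9, 3, 6] → sum 18
[3, 6, 11] → sum 20  ≥ 20 ✓
16 windows satisfy the condition.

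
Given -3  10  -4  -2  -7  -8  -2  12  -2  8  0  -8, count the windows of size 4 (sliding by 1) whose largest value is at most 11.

5

[-3, 10, -4, -2] → max 10  ≤ 11 ✓
[10, -4, -2, -7] → max 10  ≤ 11 ✓
[-4, -2, -7, -8] → max -2  ≤ 11 ✓
[-2, -7, -8, -2] → max -2  ≤ 11 ✓
[-7, -8, -2, 12] → max 12
[-8, -2, 12, -2] → max 12
[-2, 12, -2, 8] → max 12
[12, -2, 8, 0] → max 12
[-2, 8, 0, -8] → max 8  ≤ 11 ✓
5 windows satisfy the condition.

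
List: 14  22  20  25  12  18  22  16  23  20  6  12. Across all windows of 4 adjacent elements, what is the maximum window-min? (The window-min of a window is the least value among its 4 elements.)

16

14 22 20 25 → min 14
22 20 25 12 → min 12
20 25 12 18 → min 12
25 12 18 22 → min 12
12 18 22 16 → min 12
18 22 16 23 → min 16
22 16 23 20 → min 16
16 23 20 6 → min 6
23 20 6 12 → min 6
Maximum of these is 16.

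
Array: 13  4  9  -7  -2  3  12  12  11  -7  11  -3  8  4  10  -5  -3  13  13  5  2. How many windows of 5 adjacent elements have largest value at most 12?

13 4 9 -7 -2 → max 13
4 9 -7 -2 3 → max 9  ≤ 12 ✓
9 -7 -2 3 12 → max 12  ≤ 12 ✓
-7 -2 3 12 12 → max 12  ≤ 12 ✓
-2 3 12 12 11 → max 12  ≤ 12 ✓
3 12 12 11 -7 → max 12  ≤ 12 ✓
12 12 11 -7 11 → max 12  ≤ 12 ✓
12 11 -7 11 -3 → max 12  ≤ 12 ✓
11 -7 11 -3 8 → max 11  ≤ 12 ✓
-7 11 -3 8 4 → max 11  ≤ 12 ✓
11 -3 8 4 10 → max 11  ≤ 12 ✓
-3 8 4 10 -5 → max 10  ≤ 12 ✓
8 4 10 -5 -3 → max 10  ≤ 12 ✓
4 10 -5 -3 13 → max 13
10 -5 -3 13 13 → max 13
-5 -3 13 13 5 → max 13
-3 13 13 5 2 → max 13
12 windows satisfy the condition.

12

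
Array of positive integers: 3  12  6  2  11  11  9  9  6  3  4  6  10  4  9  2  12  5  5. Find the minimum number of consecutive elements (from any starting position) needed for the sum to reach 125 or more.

add 3: running sum 3 < 125
add 12: running sum 15 < 125
add 6: running sum 21 < 125
add 2: running sum 23 < 125
add 11: running sum 34 < 125
add 11: running sum 45 < 125
add 9: running sum 54 < 125
add 9: running sum 63 < 125
add 6: running sum 69 < 125
add 3: running sum 72 < 125
add 4: running sum 76 < 125
add 6: running sum 82 < 125
add 10: running sum 92 < 125
add 4: running sum 96 < 125
add 9: running sum 105 < 125
add 2: running sum 107 < 125
add 12: running sum 119 < 125
add 5: running sum 124 < 125
end 18: [12, 6, 2, 11, 11, 9, 9, 6, 3, 4, 6, 10, 4, 9, 2, 12, 5, 5] sum 126, len 18
Shortest qualifying length: 18.

18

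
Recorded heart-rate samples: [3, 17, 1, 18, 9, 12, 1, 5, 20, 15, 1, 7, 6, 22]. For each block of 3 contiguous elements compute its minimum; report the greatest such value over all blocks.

Each size-3 window and its min:
3 17 1 → min 1
17 1 18 → min 1
1 18 9 → min 1
18 9 12 → min 9
9 12 1 → min 1
12 1 5 → min 1
1 5 20 → min 1
5 20 15 → min 5
20 15 1 → min 1
15 1 7 → min 1
1 7 6 → min 1
7 6 22 → min 6
Greatest of these is 9.

9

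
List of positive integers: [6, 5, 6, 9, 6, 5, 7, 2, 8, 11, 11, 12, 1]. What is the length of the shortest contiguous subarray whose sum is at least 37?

4

add 6: running sum 6 < 37
add 5: running sum 11 < 37
add 6: running sum 17 < 37
add 9: running sum 26 < 37
add 6: running sum 32 < 37
add 5: shortest ending here [6, 5, 6, 9, 6, 5] sum 37, len 6
add 7: shortest ending here [5, 6, 9, 6, 5, 7] sum 38, len 6
add 2: shortest ending here [5, 6, 9, 6, 5, 7, 2] sum 40, len 7
add 8: shortest ending here [9, 6, 5, 7, 2, 8] sum 37, len 6
add 11: shortest ending here [6, 5, 7, 2, 8, 11] sum 39, len 6
add 11: shortest ending here [7, 2, 8, 11, 11] sum 39, len 5
add 12: shortest ending here [8, 11, 11, 12] sum 42, len 4
add 1: shortest ending here [8, 11, 11, 12, 1] sum 43, len 5
Shortest qualifying length: 4.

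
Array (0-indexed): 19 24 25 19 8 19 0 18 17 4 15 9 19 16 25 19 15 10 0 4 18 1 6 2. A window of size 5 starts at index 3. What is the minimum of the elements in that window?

Elements at indices 3..7: 19, 8, 19, 0, 18
min(19, 8, 19, 0, 18) = 0

0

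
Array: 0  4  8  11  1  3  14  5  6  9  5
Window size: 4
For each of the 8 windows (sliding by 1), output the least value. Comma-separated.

0 4 8 11 → min 0
4 8 11 1 → min 1
8 11 1 3 → min 1
11 1 3 14 → min 1
1 3 14 5 → min 1
3 14 5 6 → min 3
14 5 6 9 → min 5
5 6 9 5 → min 5

0, 1, 1, 1, 1, 3, 5, 5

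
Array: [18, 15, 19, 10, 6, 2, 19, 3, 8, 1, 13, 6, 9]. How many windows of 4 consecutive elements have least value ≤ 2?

8

[18, 15, 19, 10] → min 10
[15, 19, 10, 6] → min 6
[19, 10, 6, 2] → min 2  ≤ 2 ✓
[10, 6, 2, 19] → min 2  ≤ 2 ✓
[6, 2, 19, 3] → min 2  ≤ 2 ✓
[2, 19, 3, 8] → min 2  ≤ 2 ✓
[19, 3, 8, 1] → min 1  ≤ 2 ✓
[3, 8, 1, 13] → min 1  ≤ 2 ✓
[8, 1, 13, 6] → min 1  ≤ 2 ✓
[1, 13, 6, 9] → min 1  ≤ 2 ✓
8 windows satisfy the condition.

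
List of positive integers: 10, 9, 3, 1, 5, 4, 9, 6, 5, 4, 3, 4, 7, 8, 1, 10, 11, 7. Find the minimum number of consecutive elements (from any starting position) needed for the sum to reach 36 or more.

add 10: running sum 10 < 36
add 9: running sum 19 < 36
add 3: running sum 22 < 36
add 1: running sum 23 < 36
add 5: running sum 28 < 36
add 4: running sum 32 < 36
add 9: shortest ending here [10, 9, 3, 1, 5, 4, 9] sum 41, len 7
add 6: shortest ending here [9, 3, 1, 5, 4, 9, 6] sum 37, len 7
add 5: shortest ending here [9, 3, 1, 5, 4, 9, 6, 5] sum 42, len 8
add 4: shortest ending here [3, 1, 5, 4, 9, 6, 5, 4] sum 37, len 8
add 3: shortest ending here [5, 4, 9, 6, 5, 4, 3] sum 36, len 7
add 4: shortest ending here [5, 4, 9, 6, 5, 4, 3, 4] sum 40, len 8
add 7: shortest ending here [9, 6, 5, 4, 3, 4, 7] sum 38, len 7
add 8: shortest ending here [6, 5, 4, 3, 4, 7, 8] sum 37, len 7
add 1: shortest ending here [6, 5, 4, 3, 4, 7, 8, 1] sum 38, len 8
add 10: shortest ending here [4, 3, 4, 7, 8, 1, 10] sum 37, len 7
add 11: shortest ending here [7, 8, 1, 10, 11] sum 37, len 5
add 7: shortest ending here [8, 1, 10, 11, 7] sum 37, len 5
Shortest qualifying length: 5.

5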